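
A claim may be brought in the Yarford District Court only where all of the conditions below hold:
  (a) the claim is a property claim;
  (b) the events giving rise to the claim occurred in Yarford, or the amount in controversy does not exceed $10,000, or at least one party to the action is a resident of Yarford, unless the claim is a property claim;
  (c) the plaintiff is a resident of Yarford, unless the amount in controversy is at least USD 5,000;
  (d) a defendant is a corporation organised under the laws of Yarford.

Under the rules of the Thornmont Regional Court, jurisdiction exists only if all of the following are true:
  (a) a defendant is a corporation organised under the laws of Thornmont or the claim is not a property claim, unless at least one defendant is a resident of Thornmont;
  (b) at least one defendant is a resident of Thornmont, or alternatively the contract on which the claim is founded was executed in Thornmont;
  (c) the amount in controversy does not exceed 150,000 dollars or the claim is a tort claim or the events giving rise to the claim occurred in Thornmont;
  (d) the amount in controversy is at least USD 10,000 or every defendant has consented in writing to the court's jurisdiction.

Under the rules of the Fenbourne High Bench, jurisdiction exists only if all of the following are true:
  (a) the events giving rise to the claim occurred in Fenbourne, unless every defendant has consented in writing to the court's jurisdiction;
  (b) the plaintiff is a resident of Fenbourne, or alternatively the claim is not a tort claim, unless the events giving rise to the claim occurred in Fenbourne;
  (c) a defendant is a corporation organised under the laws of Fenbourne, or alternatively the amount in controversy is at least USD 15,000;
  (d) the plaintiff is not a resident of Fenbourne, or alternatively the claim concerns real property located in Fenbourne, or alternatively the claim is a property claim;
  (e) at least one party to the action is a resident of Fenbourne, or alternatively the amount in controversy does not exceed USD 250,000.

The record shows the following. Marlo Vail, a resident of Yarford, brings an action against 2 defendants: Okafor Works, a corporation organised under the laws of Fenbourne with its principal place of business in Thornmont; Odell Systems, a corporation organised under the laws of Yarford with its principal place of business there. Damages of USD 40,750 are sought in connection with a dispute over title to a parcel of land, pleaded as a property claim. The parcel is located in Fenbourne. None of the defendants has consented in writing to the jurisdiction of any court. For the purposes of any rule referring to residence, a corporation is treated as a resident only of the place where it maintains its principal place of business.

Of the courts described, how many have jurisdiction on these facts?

The Yarford District Court:
  (a) The claim is a property claim. Condition met.
  (b) Marlo Vail resides in Yarford, so one alternative holds. Met.
  (c) The plaintiff resides in Yarford. Condition met.
  (d) Odell Systems is organised under the laws of Yarford. Satisfied.
  → Jurisdiction lies.
The Thornmont Regional Court:
  (a) The corporate defendant(s) are organised in Fenbourne, Yarford, not Thornmont; the claim is a property claim — every alternative fails. The proviso rescues it, though: Okafor Works resides in Thornmont. Satisfied.
  (b) Okafor Works resides in Thornmont, which satisfies one of the alternatives. Satisfied.
  (c) The amount in controversy is USD 40,750, within the USD 150,000 ceiling, so one alternative holds. Satisfied.
  (d) The amount in controversy is USD 40,750, which meets the USD 10,000 floor, so one alternative holds. Satisfied.
  → All conditions met; jurisdiction exists.
The Fenbourne High Bench:
  (a) The operative events occurred in Fenbourne. Condition met.
  (b) The claim is a property claim, not a tort claim — that alternative is enough. Condition met.
  (c) Okafor Works is organised under the laws of Fenbourne, which satisfies one of the alternatives. Satisfied.
  (d) The plaintiff resides in Yarford, which is not Fenbourne — that alternative is enough. Met.
  (e) The amount in controversy is $40,750, within the USD 250,000 ceiling, which satisfies one of the alternatives. Satisfied.
  → Jurisdiction lies.
Courts with jurisdiction: the Yarford District Court, the Thornmont Regional Court, the Fenbourne High Bench — 3 in total.

3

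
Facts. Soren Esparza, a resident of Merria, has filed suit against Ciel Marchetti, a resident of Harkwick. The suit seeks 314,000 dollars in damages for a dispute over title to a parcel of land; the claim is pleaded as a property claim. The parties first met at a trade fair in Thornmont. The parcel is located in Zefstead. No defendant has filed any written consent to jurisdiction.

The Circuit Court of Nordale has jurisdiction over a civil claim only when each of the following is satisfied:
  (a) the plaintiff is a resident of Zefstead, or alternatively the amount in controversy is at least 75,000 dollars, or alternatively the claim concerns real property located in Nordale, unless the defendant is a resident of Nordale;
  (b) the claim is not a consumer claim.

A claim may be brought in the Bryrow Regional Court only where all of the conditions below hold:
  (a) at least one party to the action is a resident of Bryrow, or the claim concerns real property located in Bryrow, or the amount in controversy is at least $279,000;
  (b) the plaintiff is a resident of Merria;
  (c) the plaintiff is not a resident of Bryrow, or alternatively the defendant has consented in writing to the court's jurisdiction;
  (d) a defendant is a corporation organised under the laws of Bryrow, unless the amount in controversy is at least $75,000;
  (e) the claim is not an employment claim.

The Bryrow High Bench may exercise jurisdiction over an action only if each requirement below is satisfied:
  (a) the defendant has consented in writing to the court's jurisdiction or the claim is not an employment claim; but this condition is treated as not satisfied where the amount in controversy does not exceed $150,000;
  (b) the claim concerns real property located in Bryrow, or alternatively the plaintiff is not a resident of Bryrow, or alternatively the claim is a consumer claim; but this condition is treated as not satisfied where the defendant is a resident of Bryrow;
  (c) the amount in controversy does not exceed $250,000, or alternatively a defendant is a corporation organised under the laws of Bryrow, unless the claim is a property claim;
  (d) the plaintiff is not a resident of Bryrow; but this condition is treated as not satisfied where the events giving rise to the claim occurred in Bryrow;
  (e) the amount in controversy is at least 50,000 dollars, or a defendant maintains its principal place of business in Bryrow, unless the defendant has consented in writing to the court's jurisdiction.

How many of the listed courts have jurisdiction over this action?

3

The Circuit Court of Nordale:
  (a) The amount in controversy is USD 314,000, which meets the $75,000 floor, which satisfies one of the alternatives. Met.
  (b) The claim is a property claim, not a consumer claim. Met.
  → Every requirement is satisfied — jurisdiction.
The Bryrow Regional Court:
  (a) The amount in controversy is USD 314,000, which meets the USD 279,000 floor, which satisfies one of the alternatives. Satisfied.
  (b) The plaintiff resides in Merria. Satisfied.
  (c) The plaintiff resides in Merria, which is not Bryrow, which satisfies one of the alternatives. Condition met.
  (d) No defendant is a corporation. But the amount in controversy is 314,000 dollars, which meets the USD 75,000 floor, and the 'unless' clause therefore excuses the requirement. Met.
  (e) The claim is a property claim, not an employment claim. Met.
  → All conditions met; jurisdiction exists.
The Bryrow High Bench:
  (a) The claim is a property claim, not an employment claim, so this disjunct is met. The carve-out does not apply: the amount in controversy is 314,000 dollars, above the USD 150,000 ceiling. Met.
  (b) The plaintiff resides in Merria, which is not Bryrow, so this disjunct is met. The carve-out does not apply: the defendant resides in Harkwick, not Bryrow. Met.
  (c) The amount in controversy is USD 314,000, above the $250,000 ceiling; no defendant is a corporation — none of the alternatives is met. The proviso rescues it, though: the claim is a property claim. Met.
  (d) The plaintiff resides in Merria, which is not Bryrow. The exception is not triggered, since the operative events occurred in Zefstead, not Bryrow. Satisfied.
  (e) The amount in controversy is USD 314,000, which meets the 50,000 dollars floor, which satisfies one of the alternatives. Condition met.
  → The court has jurisdiction.
Courts with jurisdiction: the Circuit Court of Nordale, the Bryrow Regional Court, the Bryrow High Bench — 3 in total.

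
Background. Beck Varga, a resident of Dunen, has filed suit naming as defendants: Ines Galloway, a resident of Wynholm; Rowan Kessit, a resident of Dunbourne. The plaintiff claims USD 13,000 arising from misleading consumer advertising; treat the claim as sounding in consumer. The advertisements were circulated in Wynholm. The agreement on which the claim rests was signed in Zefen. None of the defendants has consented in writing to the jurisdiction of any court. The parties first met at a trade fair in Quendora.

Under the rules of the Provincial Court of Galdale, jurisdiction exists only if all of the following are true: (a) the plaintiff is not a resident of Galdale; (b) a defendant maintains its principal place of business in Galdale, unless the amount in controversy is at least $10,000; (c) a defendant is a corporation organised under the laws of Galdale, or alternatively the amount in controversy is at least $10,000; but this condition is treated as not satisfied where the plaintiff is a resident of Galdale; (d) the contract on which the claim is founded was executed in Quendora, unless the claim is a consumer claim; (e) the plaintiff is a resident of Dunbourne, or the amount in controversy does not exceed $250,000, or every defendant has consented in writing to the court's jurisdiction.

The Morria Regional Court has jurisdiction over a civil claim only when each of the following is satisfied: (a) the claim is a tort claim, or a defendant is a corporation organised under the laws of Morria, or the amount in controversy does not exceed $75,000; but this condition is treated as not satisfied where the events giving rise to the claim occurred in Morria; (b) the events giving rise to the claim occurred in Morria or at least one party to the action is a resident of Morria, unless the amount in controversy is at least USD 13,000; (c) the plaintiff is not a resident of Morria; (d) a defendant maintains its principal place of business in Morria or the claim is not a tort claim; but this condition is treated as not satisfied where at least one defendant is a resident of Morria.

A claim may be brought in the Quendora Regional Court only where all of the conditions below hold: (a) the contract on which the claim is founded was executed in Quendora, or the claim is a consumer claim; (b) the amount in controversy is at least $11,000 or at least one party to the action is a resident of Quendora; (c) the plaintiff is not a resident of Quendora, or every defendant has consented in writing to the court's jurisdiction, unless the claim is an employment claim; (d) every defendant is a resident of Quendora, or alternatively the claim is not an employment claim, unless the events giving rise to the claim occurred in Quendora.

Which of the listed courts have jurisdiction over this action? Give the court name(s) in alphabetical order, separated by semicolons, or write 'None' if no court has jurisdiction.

the Morria Regional Court; the Provincial Court of Galdale; the Quendora Regional Court

The Provincial Court of Galdale:
  (a) The plaintiff resides in Dunen, which is not Galdale. Condition met.
  (b) No defendant is a corporation. However, the amount in controversy is 13,000 dollars, which meets the 10,000 dollars floor, so the 'unless' proviso supplies this condition. Condition met.
  (c) The amount in controversy is $13,000, which meets the 10,000 dollars floor, so one alternative holds. And the carve-out is inapplicable — the plaintiff resides in Dunen, not Galdale. Met.
  (d) The contract was executed in Zefen, not Quendora. However, the claim is a consumer claim, so the 'unless' proviso supplies this condition. Met.
  (e) The amount in controversy is USD 13,000, within the 250,000 dollars ceiling — that alternative is enough. Condition met.
  → The court has jurisdiction.
The Morria Regional Court:
  (a) The amount in controversy is $13,000, within the USD 75,000 ceiling — that alternative is enough. The carve-out does not apply: the operative events occurred in Wynholm, not Morria. Condition met.
  (b) The operative events occurred in Wynholm, not Morria; no party resides in Morria — every alternative fails. But the amount in controversy is 13,000 dollars, which meets the $13,000 floor, and the 'unless' clause therefore excuses the requirement. Condition met.
  (c) The plaintiff resides in Dunen, which is not Morria. Met.
  (d) The claim is a consumer claim, not a tort claim — that alternative is enough. The carve-out does not apply: no defendant resides in Morria (they reside in Wynholm, Dunbourne). Condition met.
  → All conditions met; jurisdiction exists.
The Quendora Regional Court:
  (a) The claim is a consumer claim — that alternative is enough. Condition met.
  (b) The amount in controversy is 13,000 dollars, which meets the USD 11,000 floor, which satisfies one of the alternatives. Satisfied.
  (c) The plaintiff resides in Dunen, which is not Quendora, so this disjunct is met. Satisfied.
  (d) The claim is a consumer claim, not an employment claim, so this disjunct is met. Satisfied.
  → The court has jurisdiction.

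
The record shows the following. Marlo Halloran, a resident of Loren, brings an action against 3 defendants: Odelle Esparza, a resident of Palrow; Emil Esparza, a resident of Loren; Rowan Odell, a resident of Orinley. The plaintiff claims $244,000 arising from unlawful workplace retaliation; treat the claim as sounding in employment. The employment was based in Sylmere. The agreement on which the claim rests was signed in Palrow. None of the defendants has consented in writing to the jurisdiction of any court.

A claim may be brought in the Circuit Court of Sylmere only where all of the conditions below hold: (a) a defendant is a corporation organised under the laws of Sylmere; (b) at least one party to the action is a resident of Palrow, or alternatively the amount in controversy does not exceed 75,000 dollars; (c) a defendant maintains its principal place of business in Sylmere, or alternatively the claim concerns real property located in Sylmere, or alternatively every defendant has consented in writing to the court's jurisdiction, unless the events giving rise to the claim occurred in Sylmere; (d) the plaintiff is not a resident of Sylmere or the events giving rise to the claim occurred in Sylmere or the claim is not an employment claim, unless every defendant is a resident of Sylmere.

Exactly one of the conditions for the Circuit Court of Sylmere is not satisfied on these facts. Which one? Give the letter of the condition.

(a)

The Circuit Court of Sylmere:
  (a) No defendant is a corporation. Not satisfied.
  (b) Odelle Esparza resides in Palrow, which satisfies one of the alternatives. Condition met.
  (c) No defendant is a corporation; the claim does not concern real property; no such written consent has been filed — no alternative holds. But the operative events occurred in Sylmere, and the 'unless' clause therefore excuses the requirement. Condition met.
  (d) The plaintiff resides in Loren, which is not Sylmere, so this disjunct is met. Met.
Only condition (a) fails.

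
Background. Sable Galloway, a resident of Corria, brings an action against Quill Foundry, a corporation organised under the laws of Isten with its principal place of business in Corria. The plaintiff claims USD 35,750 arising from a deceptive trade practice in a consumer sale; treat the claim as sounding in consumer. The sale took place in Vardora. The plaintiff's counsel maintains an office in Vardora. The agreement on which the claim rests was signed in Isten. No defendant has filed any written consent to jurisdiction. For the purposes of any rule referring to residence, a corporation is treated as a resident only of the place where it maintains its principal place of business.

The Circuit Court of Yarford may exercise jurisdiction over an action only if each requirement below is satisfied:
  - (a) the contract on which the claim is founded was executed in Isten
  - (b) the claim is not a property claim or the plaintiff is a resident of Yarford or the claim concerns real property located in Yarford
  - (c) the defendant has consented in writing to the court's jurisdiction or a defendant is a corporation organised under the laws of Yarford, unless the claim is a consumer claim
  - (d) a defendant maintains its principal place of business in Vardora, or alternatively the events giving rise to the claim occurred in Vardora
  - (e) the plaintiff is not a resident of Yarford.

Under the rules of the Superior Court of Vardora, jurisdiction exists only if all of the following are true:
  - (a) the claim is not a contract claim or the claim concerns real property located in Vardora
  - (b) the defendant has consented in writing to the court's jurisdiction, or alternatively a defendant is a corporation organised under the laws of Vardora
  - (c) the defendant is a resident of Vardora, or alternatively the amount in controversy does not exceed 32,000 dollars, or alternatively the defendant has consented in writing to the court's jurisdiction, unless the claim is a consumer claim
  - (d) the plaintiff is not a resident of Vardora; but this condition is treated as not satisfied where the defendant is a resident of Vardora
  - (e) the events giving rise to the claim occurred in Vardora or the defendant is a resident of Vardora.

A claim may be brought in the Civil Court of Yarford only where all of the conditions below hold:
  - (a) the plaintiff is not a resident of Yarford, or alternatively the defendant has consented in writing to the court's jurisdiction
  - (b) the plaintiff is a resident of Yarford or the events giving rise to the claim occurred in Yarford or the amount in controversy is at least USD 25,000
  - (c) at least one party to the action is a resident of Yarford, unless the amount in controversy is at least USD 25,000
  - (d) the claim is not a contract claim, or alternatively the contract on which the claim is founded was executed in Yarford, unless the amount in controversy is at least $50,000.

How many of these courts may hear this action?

2

The Circuit Court of Yarford:
  (a) The contract was executed in Isten. Met.
  (b) The claim is a consumer claim, not a property claim, so this disjunct is met. Satisfied.
  (c) No such written consent has been filed; the corporate defendant(s) are organised in Isten, not Yarford — every alternative fails. However, the claim is a consumer claim, so the 'unless' proviso supplies this condition. Condition met.
  (d) The operative events occurred in Vardora, so this disjunct is met. Met.
  (e) The plaintiff resides in Corria, which is not Yarford. Condition met.
  → The court has jurisdiction.
The Superior Court of Vardora:
  (a) The claim is a consumer claim, not a contract claim, which satisfies one of the alternatives. Condition met.
  (b) No such written consent has been filed; the corporate defendant(s) are organised in Isten, not Vardora — none of the alternatives is met. Fails.
  (c) The defendant resides in Corria, not Vardora; the amount in controversy is $35,750, above the USD 32,000 ceiling; no such written consent has been filed — none of the alternatives is met. But the claim is a consumer claim, and the 'unless' clause therefore excuses the requirement. Satisfied.
  (d) The plaintiff resides in Corria, which is not Vardora. The carve-out does not apply: the defendant resides in Corria, not Vardora. Condition met.
  (e) The operative events occurred in Vardora, which satisfies one of the alternatives. Condition met.
  → The court lacks jurisdiction.
The Civil Court of Yarford:
  (a) The plaintiff resides in Corria, which is not Yarford — that alternative is enough. Met.
  (b) The amount in controversy is USD 35,750, which meets the $25,000 floor, so one alternative holds. Met.
  (c) No party resides in Yarford. The proviso rescues it, though: the amount in controversy is USD 35,750, which meets the USD 25,000 floor. Condition met.
  (d) The claim is a consumer claim, not a contract claim, so one alternative holds. Satisfied.
  → Every requirement is satisfied — jurisdiction.
Courts with jurisdiction: the Circuit Court of Yarford, the Civil Court of Yarford — 2 in total.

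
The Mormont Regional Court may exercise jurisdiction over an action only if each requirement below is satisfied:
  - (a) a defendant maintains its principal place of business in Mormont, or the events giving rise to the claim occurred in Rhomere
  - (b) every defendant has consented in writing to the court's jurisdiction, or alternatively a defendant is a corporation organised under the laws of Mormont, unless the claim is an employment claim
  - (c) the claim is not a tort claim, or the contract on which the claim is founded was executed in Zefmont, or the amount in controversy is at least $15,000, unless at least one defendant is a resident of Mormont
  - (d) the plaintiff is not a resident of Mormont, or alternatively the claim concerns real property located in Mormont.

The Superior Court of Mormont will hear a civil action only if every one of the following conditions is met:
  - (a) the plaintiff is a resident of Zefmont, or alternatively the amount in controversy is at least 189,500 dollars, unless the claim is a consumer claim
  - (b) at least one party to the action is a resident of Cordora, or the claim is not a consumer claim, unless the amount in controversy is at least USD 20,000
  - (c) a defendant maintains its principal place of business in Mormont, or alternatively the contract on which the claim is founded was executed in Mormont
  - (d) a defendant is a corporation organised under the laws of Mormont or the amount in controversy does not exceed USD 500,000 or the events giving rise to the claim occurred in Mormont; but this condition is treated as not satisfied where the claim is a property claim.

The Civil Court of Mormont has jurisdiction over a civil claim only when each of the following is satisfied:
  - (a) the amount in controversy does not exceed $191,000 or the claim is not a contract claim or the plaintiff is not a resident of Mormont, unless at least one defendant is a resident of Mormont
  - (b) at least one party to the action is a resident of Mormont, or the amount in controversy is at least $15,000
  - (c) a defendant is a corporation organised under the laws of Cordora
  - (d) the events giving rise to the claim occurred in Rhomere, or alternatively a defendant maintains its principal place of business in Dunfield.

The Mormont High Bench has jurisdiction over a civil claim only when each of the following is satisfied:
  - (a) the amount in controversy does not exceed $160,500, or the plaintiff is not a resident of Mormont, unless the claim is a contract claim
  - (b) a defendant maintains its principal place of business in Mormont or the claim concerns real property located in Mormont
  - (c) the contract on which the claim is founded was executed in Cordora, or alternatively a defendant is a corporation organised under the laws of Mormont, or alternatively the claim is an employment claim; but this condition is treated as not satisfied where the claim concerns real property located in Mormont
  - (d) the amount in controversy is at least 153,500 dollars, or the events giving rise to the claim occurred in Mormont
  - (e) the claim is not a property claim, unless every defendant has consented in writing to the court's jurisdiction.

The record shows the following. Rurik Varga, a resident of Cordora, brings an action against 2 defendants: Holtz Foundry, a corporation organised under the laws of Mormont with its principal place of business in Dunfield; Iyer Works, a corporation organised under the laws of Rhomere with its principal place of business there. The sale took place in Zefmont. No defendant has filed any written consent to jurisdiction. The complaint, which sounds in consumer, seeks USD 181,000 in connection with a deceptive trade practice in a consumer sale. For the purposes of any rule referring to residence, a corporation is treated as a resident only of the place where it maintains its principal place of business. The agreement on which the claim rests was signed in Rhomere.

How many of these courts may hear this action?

The Mormont Regional Court:
  (a) The corporate defendant(s) have their principal place of business in Dunfield, Rhomere, not Mormont; the operative events occurred in Zefmont, not Rhomere — none of the alternatives is met. Not met.
  (b) Holtz Foundry is organised under the laws of Mormont, so this disjunct is met. Satisfied.
  (c) The claim is a consumer claim, not a tort claim — that alternative is enough. Satisfied.
  (d) The plaintiff resides in Cordora, which is not Mormont — that alternative is enough. Satisfied.
  → No jurisdiction.
The Superior Court of Mormont:
  (a) The plaintiff resides in Cordora, not Zefmont; the amount in controversy is 181,000 dollars, below the $189,500 floor — every alternative fails. But the claim is a consumer claim, and the 'unless' clause therefore excuses the requirement. Satisfied.
  (b) Rurik Varga resides in Cordora — that alternative is enough. Met.
  (c) The corporate defendant(s) have their principal place of business in Dunfield, Rhomere, not Mormont; the contract was executed in Rhomere, not Mormont — no alternative holds. Not met.
  (d) Holtz Foundry is organised under the laws of Mormont, which satisfies one of the alternatives. And the carve-out is inapplicable — the claim is a consumer claim, not a property claim. Met.
  → No jurisdiction.
The Civil Court of Mormont:
  (a) The amount in controversy is USD 181,000, within the USD 191,000 ceiling, which satisfies one of the alternatives. Met.
  (b) The amount in controversy is USD 181,000, which meets the 15,000 dollars floor, so one alternative holds. Met.
  (c) The corporate defendant(s) are organised in Mormont, Rhomere, not Cordora. Fails.
  (d) Holtz Foundry has its principal place of business in Dunfield — that alternative is enough. Satisfied.
  → At least one condition fails; no jurisdiction.
The Mormont High Bench:
  (a) The plaintiff resides in Cordora, which is not Mormont, so this disjunct is met. Condition met.
  (b) The corporate defendant(s) have their principal place of business in Dunfield, Rhomere, not Mormont; the claim does not concern real property — none of the alternatives is met. Condition not met.
  (c) Holtz Foundry is organised under the laws of Mormont, so this disjunct is met. And the carve-out is inapplicable — the claim does not concern real property. Condition met.
  (d) The amount in controversy is 181,000 dollars, which meets the 153,500 dollars floor, which satisfies one of the alternatives. Met.
  (e) The claim is a consumer claim, not a property claim. Satisfied.
  → At least one condition fails; no jurisdiction.
No court satisfies all of its conditions.

0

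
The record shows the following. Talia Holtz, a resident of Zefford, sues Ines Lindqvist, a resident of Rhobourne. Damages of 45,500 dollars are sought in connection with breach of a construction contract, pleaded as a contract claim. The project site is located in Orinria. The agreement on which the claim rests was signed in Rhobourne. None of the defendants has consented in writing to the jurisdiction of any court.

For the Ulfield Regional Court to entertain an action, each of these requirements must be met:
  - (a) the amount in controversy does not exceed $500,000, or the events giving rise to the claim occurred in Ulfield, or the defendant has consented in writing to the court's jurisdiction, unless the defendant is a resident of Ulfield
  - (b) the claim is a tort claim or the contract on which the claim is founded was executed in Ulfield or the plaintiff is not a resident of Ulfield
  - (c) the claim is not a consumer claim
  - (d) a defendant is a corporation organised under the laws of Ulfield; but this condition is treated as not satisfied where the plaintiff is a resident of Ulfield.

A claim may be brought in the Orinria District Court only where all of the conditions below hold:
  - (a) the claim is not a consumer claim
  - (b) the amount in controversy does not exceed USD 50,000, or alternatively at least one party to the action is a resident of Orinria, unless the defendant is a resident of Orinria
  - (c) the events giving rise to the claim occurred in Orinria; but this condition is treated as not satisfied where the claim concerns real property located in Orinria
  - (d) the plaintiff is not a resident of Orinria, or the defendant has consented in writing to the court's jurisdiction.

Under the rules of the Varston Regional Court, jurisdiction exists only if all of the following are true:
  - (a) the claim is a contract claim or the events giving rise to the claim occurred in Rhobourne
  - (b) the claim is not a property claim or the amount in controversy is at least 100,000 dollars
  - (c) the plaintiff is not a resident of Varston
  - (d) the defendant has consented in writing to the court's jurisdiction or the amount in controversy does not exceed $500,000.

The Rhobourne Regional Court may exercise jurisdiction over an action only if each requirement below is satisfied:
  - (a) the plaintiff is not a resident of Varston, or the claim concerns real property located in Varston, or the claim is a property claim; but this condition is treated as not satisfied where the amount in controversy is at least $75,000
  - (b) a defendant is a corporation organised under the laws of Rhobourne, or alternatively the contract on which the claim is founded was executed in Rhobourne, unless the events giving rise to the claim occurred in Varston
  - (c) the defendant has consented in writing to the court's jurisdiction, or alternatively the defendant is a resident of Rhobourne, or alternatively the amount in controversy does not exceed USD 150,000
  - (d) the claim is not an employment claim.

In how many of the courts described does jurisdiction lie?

3

The Ulfield Regional Court:
  (a) The amount in controversy is 45,500 dollars, within the 500,000 dollars ceiling, so this disjunct is met. Condition met.
  (b) The plaintiff resides in Zefford, which is not Ulfield, so one alternative holds. Met.
  (c) The claim is a contract claim, not a consumer claim. Satisfied.
  (d) No defendant is a corporation. Not satisfied.
  → At least one condition fails; no jurisdiction.
The Orinria District Court:
  (a) The claim is a contract claim, not a consumer claim. Condition met.
  (b) The amount in controversy is USD 45,500, within the $50,000 ceiling, so this disjunct is met. Satisfied.
  (c) The operative events occurred in Orinria. And the carve-out is inapplicable — the claim does not concern real property. Condition met.
  (d) The plaintiff resides in Zefford, which is not Orinria, so one alternative holds. Met.
  → Jurisdiction lies.
The Varston Regional Court:
  (a) The claim is a contract claim, so one alternative holds. Met.
  (b) The claim is a contract claim, not a property claim, so this disjunct is met. Satisfied.
  (c) The plaintiff resides in Zefford, which is not Varston. Satisfied.
  (d) The amount in controversy is 45,500 dollars, within the 500,000 dollars ceiling, which satisfies one of the alternatives. Condition met.
  → The court has jurisdiction.
The Rhobourne Regional Court:
  (a) The plaintiff resides in Zefford, which is not Varston, so this disjunct is met. The carve-out does not apply: the amount in controversy is USD 45,500, below the USD 75,000 floor. Condition met.
  (b) The contract was executed in Rhobourne — that alternative is enough. Condition met.
  (c) The defendant resides in Rhobourne, so one alternative holds. Met.
  (d) The claim is a contract claim, not an employment claim. Met.
  → The court has jurisdiction.
Courts with jurisdiction: the Orinria District Court, the Varston Regional Court, the Rhobourne Regional Court — 3 in total.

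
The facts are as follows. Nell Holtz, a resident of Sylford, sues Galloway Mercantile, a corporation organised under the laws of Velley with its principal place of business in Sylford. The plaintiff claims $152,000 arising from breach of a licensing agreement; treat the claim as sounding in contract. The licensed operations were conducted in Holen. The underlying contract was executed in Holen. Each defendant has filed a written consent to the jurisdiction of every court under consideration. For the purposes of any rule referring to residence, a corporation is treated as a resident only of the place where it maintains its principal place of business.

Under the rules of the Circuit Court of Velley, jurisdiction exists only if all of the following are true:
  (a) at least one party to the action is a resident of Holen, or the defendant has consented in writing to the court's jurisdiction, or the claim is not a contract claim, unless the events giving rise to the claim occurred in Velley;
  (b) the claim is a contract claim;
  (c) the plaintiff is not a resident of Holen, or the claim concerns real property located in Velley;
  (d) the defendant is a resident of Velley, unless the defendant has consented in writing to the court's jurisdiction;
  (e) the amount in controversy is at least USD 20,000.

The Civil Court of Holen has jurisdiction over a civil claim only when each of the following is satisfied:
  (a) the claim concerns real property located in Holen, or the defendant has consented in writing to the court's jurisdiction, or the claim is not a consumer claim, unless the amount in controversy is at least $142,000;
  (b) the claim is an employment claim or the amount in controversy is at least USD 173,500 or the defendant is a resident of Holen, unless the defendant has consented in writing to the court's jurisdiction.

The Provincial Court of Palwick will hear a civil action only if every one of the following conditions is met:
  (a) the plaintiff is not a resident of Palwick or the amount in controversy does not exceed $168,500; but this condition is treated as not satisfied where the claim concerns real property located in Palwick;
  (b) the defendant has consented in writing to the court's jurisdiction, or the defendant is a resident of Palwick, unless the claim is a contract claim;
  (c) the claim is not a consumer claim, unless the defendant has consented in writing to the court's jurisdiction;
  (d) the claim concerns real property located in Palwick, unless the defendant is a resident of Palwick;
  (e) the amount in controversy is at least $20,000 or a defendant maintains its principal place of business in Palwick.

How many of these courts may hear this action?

2

The Circuit Court of Velley:
  (a) Every defendant has filed written consent — that alternative is enough. Condition met.
  (b) The claim is a contract claim. Condition met.
  (c) The plaintiff resides in Sylford, which is not Holen, so this disjunct is met. Condition met.
  (d) The defendant resides in Sylford, not Velley. However, every defendant has filed written consent, so the 'unless' proviso supplies this condition. Condition met.
  (e) The amount in controversy is $152,000, which meets the $20,000 floor. Condition met.
  → Every requirement is satisfied — jurisdiction.
The Civil Court of Holen:
  (a) Every defendant has filed written consent, which satisfies one of the alternatives. Condition met.
  (b) The claim is a contract claim, not an employment claim; the amount in controversy is 152,000 dollars, below the USD 173,500 floor; the defendant resides in Sylford, not Holen — none of the alternatives is met. However, every defendant has filed written consent, so the 'unless' proviso supplies this condition. Met.
  → All conditions met; jurisdiction exists.
The Provincial Court of Palwick:
  (a) The plaintiff resides in Sylford, which is not Palwick, which satisfies one of the alternatives. And the carve-out is inapplicable — the claim does not concern real property. Condition met.
  (b) Every defendant has filed written consent, so one alternative holds. Satisfied.
  (c) The claim is a contract claim, not a consumer claim. Condition met.
  (d) The claim does not concern real property. Nor does the 'unless' clause help: the defendant resides in Sylford, not Palwick. Not met.
  (e) The amount in controversy is USD 152,000, which meets the USD 20,000 floor — that alternative is enough. Condition met.
  → Not every requirement is met — no jurisdiction.
Courts with jurisdiction: the Circuit Court of Velley, the Civil Court of Holen — 2 in total.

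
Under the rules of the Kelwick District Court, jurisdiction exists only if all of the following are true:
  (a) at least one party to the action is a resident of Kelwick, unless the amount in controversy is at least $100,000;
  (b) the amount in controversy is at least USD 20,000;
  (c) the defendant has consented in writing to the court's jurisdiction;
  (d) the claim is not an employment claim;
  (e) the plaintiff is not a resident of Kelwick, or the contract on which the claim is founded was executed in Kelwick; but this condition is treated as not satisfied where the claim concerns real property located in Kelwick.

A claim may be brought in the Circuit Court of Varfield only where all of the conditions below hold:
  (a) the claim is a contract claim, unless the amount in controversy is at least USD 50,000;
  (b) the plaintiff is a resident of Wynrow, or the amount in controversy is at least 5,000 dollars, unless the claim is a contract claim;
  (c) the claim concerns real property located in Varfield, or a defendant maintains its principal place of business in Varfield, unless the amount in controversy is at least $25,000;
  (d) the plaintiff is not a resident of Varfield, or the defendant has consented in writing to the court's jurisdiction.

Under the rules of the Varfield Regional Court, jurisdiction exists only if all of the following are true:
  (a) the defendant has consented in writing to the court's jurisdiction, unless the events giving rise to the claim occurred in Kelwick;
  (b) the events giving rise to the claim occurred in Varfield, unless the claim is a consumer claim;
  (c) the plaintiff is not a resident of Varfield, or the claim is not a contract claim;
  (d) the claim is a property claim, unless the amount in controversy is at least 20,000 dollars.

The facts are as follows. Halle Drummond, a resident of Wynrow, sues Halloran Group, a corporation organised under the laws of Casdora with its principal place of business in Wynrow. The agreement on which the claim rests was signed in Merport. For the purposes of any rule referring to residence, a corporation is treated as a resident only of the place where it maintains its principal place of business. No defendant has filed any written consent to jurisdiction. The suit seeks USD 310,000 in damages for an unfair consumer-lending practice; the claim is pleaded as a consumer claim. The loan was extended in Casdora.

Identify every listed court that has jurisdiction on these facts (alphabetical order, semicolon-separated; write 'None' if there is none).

the Circuit Court of Varfield

The Kelwick District Court:
  (a) No party resides in Kelwick. The proviso rescues it, though: the amount in controversy is USD 310,000, which meets the USD 100,000 floor. Condition met.
  (b) The amount in controversy is 310,000 dollars, which meets the 20,000 dollars floor. Condition met.
  (c) No such written consent has been filed. Fails.
  (d) The claim is a consumer claim, not an employment claim. Met.
  (e) The plaintiff resides in Wynrow, which is not Kelwick — that alternative is enough. And the carve-out is inapplicable — the claim does not concern real property. Met.
  → No jurisdiction.
The Circuit Court of Varfield:
  (a) The claim is a consumer claim, not a contract claim. However, the amount in controversy is USD 310,000, which meets the USD 50,000 floor, so the 'unless' proviso supplies this condition. Condition met.
  (b) The plaintiff resides in Wynrow, which satisfies one of the alternatives. Satisfied.
  (c) The claim does not concern real property; the corporate defendant(s) have their principal place of business in Wynrow, not Varfield — none of the alternatives is met. However, the amount in controversy is $310,000, which meets the 25,000 dollars floor, so the 'unless' proviso supplies this condition. Satisfied.
  (d) The plaintiff resides in Wynrow, which is not Varfield, so one alternative holds. Satisfied.
  → The court has jurisdiction.
The Varfield Regional Court:
  (a) No such written consent has been filed. The proviso offers no rescue either, since the operative events occurred in Casdora, not Kelwick. Not satisfied.
  (b) The operative events occurred in Casdora, not Varfield. The proviso rescues it, though: the claim is a consumer claim. Condition met.
  (c) The plaintiff resides in Wynrow, which is not Varfield, so this disjunct is met. Met.
  (d) The claim is a consumer claim, not a property claim. But the amount in controversy is USD 310,000, which meets the 20,000 dollars floor, and the 'unless' clause therefore excuses the requirement. Satisfied.
  → The court lacks jurisdiction.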